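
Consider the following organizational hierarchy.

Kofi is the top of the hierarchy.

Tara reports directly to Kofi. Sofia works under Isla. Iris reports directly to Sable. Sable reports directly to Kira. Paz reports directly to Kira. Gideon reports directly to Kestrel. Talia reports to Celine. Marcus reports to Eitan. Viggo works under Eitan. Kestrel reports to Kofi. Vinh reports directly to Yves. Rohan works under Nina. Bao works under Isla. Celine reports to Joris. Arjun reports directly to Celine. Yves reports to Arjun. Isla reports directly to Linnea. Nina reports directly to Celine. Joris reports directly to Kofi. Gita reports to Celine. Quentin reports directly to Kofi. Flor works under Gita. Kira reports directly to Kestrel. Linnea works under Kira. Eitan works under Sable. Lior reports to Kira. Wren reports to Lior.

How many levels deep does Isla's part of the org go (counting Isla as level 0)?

1

The longest chain under Isla runs Isla → Bao, which is 1 level below Isla.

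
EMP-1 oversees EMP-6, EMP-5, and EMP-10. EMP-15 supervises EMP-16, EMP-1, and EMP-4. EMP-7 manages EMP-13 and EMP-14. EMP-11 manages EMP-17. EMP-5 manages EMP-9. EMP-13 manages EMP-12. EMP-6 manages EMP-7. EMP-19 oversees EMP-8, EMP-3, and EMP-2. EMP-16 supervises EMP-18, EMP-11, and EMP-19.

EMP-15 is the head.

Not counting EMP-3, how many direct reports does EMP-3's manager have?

EMP-3 reports to EMP-19. EMP-19's other direct reports are EMP-8, EMP-2 — 2 peers.

2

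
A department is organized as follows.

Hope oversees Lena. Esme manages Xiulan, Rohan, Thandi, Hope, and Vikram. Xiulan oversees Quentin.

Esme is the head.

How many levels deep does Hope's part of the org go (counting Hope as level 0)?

The longest chain under Hope runs Hope → Lena, which is 1 level below Hope.

1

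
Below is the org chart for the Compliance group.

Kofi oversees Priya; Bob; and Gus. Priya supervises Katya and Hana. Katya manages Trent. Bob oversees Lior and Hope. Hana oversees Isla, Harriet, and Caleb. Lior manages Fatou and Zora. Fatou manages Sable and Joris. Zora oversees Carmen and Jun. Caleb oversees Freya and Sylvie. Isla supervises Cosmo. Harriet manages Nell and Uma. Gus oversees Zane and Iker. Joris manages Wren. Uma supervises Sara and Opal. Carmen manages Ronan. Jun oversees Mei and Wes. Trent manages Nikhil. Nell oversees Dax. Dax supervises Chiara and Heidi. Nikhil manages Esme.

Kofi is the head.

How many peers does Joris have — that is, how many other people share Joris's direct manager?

1

Joris reports to Fatou. Fatou's other direct reports are Sable — 1 peer.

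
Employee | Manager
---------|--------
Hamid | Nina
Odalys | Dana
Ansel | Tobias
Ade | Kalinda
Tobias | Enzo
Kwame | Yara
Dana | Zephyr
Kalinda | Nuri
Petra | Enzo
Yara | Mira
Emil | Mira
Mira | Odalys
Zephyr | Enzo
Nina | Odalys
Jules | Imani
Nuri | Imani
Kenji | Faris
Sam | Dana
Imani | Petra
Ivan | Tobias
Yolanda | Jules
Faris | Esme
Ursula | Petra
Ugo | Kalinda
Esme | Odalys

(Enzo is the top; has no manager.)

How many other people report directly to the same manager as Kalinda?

0

Kalinda reports to Nuri, and Nuri has no other direct reports. Kalinda has 0 peers.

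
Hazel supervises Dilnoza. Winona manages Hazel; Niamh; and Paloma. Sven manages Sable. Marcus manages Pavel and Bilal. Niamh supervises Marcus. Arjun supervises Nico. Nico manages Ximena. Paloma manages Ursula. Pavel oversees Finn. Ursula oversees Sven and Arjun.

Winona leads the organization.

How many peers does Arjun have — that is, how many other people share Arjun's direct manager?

Arjun reports to Ursula. Ursula's other direct reports are Sven — 1 peer.

1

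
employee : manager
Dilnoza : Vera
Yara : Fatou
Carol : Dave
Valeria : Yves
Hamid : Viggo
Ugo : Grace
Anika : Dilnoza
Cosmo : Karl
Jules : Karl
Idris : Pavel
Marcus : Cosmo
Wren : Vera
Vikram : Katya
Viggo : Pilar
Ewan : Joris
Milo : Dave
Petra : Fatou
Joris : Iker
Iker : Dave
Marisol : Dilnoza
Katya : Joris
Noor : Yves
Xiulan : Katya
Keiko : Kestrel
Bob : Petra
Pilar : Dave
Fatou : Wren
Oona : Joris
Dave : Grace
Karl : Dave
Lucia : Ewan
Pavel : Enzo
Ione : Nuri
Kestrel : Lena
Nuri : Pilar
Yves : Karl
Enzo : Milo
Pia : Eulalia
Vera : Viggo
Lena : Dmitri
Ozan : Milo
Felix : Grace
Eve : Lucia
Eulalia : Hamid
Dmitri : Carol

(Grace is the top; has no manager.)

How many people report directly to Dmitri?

Dmitri directly manages Lena. That is 1 direct report.

1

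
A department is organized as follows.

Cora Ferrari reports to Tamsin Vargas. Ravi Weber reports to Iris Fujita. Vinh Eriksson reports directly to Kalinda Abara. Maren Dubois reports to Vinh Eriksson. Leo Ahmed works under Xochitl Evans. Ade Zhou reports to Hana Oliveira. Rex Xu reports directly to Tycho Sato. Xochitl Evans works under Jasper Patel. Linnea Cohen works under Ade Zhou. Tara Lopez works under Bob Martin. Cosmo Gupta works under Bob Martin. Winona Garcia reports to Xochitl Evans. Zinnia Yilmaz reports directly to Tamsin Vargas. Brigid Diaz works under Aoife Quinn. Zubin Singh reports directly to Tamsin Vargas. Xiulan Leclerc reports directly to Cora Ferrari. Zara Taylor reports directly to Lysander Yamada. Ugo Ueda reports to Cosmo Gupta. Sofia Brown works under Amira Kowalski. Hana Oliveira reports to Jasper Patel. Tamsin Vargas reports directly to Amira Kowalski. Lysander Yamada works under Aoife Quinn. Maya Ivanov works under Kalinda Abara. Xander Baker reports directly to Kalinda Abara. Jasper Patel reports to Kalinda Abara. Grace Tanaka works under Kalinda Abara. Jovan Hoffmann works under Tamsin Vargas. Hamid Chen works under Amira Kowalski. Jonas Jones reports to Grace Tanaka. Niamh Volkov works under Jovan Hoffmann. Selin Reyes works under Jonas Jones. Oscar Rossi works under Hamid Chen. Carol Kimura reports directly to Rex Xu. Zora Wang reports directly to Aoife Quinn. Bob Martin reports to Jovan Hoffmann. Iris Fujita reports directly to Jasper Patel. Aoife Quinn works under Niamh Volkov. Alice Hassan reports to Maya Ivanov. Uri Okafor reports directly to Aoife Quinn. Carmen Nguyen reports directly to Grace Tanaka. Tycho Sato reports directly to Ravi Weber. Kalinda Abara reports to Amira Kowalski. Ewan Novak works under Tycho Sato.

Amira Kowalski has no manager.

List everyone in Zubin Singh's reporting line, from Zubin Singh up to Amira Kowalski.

Zubin Singh reports to Tamsin Vargas. Tamsin Vargas reports to Amira Kowalski. Amira Kowalski is at the top.

Zubin Singh -> Tamsin Vargas -> Amira Kowalski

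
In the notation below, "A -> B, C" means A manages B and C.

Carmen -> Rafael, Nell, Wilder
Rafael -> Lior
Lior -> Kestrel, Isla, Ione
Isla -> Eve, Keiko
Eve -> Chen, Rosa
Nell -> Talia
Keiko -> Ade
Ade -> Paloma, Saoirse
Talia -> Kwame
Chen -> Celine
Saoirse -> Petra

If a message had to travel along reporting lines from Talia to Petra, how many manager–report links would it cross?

Talia is 2 levels below Carmen, and Petra is 7 levels below Carmen (their lowest common manager). The shortest path runs up from Talia to Carmen and back down to Petra: 2 + 7 = 9 links.

9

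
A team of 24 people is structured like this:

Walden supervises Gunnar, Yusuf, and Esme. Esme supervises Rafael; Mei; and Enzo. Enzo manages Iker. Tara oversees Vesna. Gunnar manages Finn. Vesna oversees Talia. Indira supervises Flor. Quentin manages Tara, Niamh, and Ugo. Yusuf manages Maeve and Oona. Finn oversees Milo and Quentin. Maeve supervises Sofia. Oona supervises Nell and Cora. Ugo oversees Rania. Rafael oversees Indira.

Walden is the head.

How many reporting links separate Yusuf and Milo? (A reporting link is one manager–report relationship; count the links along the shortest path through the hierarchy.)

4

Yusuf is 1 level below Walden, and Milo is 3 levels below Walden (their lowest common manager). The shortest path runs up from Yusuf to Walden and back down to Milo: 1 + 3 = 4 links.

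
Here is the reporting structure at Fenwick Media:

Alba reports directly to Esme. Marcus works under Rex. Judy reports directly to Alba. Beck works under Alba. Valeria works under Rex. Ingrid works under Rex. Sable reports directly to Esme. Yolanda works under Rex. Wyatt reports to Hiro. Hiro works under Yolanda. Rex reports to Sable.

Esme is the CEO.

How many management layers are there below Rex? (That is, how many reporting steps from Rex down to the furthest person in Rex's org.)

3

The longest chain under Rex runs Rex → Yolanda → Hiro → Wyatt, which is 3 levels below Rex.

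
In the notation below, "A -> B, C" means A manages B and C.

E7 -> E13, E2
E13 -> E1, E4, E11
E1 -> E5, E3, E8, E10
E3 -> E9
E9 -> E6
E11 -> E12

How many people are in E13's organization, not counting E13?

E13 directly manages E1, E4, E11. Under E1: E10, E8, E3, E9, E6, E5 (6). E4 has no reports. Under E11: E12 (1). So E13's organization is 3 direct reports plus everyone under them: 7 + 1 + 2 = 10.

10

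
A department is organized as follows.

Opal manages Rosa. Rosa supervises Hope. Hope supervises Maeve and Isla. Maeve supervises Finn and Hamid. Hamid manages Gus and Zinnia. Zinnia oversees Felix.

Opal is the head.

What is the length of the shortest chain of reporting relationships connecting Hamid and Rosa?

Hamid is in Rosa's organization: the chain from Hamid up to Rosa is Hamid → Maeve → Hope → Rosa, which is 3 links.

3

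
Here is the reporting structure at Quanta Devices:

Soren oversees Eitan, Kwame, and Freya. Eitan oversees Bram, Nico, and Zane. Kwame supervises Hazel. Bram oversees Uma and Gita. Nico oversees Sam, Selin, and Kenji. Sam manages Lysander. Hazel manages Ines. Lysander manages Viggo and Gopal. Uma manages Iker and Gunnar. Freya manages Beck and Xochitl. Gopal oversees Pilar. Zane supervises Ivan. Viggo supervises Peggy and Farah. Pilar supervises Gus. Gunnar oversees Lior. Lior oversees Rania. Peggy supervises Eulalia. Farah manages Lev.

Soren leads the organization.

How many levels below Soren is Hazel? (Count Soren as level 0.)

2

Chain from Hazel up to Soren: Hazel → Kwame → Soren. That is 2 steps up, so Hazel is 2 levels below Soren.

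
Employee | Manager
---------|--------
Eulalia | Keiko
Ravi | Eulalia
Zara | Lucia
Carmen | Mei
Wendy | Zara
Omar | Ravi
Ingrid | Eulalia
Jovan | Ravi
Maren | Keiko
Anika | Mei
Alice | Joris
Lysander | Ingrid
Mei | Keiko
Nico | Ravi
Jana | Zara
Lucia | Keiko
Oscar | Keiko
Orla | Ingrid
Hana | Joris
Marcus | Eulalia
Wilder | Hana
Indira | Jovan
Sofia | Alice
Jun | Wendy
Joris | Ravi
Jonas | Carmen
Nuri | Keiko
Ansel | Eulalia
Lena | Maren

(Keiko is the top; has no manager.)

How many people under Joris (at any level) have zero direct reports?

2

The people in Joris's organization with no one reporting to them are Sofia, Wilder. That is 2.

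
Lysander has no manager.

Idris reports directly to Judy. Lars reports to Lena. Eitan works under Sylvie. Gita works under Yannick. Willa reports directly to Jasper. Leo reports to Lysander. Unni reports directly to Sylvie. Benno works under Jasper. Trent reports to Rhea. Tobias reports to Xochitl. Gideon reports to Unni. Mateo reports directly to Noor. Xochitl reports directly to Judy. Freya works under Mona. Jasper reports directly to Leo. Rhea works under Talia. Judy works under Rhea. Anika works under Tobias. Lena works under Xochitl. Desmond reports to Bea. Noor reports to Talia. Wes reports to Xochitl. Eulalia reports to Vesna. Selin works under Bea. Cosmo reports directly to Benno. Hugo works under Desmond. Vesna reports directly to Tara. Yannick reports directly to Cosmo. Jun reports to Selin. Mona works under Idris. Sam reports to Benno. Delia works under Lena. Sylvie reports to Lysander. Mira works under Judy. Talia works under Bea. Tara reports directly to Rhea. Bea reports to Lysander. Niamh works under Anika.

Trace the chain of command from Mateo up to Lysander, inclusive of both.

Mateo -> Noor -> Talia -> Bea -> Lysander

Mateo reports to Noor. Noor reports to Talia. Talia reports to Bea. Bea reports to Lysander. Lysander is at the top.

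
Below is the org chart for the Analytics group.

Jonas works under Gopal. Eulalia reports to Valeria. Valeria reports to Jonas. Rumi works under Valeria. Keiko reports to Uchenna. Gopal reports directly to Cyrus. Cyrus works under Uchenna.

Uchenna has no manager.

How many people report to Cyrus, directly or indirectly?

5

Cyrus directly manages Gopal. Under Gopal: Jonas, Valeria, Rumi, Eulalia (4). That's 5 in total.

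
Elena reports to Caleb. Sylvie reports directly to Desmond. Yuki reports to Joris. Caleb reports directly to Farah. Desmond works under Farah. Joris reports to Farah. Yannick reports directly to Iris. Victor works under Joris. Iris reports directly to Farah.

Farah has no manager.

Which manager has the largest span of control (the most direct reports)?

Direct-report counts: Farah has 4; Desmond has 1; Iris has 1; Caleb has 1; Joris has 2. The largest is 4, held by Farah.

Farah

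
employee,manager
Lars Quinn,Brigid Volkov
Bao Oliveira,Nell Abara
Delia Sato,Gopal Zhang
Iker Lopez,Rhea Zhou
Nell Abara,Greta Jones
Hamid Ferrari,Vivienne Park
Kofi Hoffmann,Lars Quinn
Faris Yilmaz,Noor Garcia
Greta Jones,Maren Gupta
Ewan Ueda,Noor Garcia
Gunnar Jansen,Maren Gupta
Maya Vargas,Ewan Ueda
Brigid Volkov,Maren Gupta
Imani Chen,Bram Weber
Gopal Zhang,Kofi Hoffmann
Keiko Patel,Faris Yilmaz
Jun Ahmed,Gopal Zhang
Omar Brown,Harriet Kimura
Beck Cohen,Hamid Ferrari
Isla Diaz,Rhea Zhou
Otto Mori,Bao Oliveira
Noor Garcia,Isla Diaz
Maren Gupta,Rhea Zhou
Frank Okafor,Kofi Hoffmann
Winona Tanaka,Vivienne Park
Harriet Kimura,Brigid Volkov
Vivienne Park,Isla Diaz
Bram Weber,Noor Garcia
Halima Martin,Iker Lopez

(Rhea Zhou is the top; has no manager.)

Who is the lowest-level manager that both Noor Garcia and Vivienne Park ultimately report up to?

Noor Garcia's chain of managers is Isla Diaz, Rhea Zhou. Vivienne Park's chain of managers is Isla Diaz, Rhea Zhou. The first manager that appears in both chains is Isla Diaz.

Isla Diaz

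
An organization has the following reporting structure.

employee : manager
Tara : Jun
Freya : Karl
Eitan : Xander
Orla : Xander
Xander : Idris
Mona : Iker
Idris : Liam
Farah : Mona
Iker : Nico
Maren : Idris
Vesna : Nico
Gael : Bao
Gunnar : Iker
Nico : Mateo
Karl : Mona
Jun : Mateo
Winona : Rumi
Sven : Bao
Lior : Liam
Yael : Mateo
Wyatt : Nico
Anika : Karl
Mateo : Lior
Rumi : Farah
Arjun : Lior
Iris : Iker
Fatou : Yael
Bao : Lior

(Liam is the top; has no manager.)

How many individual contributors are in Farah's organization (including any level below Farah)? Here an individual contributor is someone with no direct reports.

1

The only person in Farah's organization with no one reporting to them is Winona. That is 1.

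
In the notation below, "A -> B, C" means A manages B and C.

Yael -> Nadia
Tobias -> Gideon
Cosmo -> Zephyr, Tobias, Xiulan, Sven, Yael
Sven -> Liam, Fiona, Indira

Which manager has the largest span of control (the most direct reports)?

Direct-report counts: Cosmo has 5; Yael has 1; Sven has 3; Tobias has 1. The largest is 5, held by Cosmo.

Cosmo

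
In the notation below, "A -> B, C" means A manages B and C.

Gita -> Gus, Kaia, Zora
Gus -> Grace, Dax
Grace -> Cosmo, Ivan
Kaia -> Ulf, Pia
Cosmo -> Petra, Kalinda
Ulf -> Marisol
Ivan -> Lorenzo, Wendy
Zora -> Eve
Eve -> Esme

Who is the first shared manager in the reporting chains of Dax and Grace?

Gus

Dax's chain of managers is Gus, Gita. Grace's chain of managers is Gus, Gita. The first manager that appears in both chains is Gus.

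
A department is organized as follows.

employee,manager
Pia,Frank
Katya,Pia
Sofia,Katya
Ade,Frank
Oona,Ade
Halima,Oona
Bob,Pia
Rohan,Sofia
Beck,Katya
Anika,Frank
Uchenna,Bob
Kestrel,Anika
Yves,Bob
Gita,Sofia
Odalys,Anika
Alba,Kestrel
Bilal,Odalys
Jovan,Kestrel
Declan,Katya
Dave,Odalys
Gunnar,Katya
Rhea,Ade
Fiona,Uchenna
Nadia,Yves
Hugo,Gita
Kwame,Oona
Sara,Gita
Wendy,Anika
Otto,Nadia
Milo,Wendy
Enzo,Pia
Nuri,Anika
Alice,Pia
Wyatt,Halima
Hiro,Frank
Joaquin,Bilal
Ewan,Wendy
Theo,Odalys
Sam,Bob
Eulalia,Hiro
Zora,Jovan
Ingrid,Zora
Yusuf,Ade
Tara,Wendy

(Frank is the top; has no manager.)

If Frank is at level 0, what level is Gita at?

Chain from Gita up to Frank: Gita → Sofia → Katya → Pia → Frank. That is 4 steps up, so Gita is 4 levels below Frank.

4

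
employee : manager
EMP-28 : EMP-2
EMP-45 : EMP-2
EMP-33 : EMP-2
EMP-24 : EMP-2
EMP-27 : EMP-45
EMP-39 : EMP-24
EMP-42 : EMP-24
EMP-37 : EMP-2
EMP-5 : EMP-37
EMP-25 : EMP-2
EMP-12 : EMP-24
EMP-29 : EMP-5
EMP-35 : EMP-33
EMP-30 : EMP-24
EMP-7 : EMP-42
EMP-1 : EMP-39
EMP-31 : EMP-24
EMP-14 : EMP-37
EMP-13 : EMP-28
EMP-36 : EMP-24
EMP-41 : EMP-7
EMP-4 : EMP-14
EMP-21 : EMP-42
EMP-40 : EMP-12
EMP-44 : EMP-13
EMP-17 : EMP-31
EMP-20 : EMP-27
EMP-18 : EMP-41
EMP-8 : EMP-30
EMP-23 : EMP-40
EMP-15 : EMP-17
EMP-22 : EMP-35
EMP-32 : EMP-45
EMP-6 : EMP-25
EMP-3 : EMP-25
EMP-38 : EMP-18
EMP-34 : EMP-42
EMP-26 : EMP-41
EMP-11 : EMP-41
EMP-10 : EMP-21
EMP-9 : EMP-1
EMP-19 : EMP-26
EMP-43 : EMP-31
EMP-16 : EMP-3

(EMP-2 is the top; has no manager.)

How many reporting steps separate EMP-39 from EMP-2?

Chain from EMP-39 up to EMP-2: EMP-39 → EMP-24 → EMP-2. That is 2 steps up, so EMP-39 is 2 levels below EMP-2.

2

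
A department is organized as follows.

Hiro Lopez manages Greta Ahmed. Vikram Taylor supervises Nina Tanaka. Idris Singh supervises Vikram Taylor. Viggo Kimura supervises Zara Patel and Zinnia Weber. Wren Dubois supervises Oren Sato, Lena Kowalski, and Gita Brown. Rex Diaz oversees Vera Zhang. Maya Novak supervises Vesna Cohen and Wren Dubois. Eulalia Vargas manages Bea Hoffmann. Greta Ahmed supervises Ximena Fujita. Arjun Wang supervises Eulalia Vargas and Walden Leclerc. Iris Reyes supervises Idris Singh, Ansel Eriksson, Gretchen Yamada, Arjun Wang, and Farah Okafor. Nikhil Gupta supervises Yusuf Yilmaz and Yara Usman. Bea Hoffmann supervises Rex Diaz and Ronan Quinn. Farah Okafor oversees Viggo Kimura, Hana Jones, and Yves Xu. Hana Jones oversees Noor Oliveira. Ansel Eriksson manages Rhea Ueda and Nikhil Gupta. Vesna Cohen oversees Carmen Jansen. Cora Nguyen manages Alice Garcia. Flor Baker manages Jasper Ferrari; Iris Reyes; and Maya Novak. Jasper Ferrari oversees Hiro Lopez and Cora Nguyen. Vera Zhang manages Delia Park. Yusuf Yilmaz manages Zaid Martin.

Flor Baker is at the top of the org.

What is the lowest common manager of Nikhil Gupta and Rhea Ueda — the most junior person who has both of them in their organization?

Ansel Eriksson

Nikhil Gupta's chain of managers is Ansel Eriksson, Iris Reyes, Flor Baker. Rhea Ueda's chain of managers is Ansel Eriksson, Iris Reyes, Flor Baker. The first manager that appears in both chains is Ansel Eriksson.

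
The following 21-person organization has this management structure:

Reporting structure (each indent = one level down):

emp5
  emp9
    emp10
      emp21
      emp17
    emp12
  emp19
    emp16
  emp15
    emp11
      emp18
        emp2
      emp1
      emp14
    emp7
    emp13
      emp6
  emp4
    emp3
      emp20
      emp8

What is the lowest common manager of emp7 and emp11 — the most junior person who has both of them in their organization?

emp15

emp7's chain of managers is emp15, emp5. emp11's chain of managers is emp15, emp5. The first manager that appears in both chains is emp15.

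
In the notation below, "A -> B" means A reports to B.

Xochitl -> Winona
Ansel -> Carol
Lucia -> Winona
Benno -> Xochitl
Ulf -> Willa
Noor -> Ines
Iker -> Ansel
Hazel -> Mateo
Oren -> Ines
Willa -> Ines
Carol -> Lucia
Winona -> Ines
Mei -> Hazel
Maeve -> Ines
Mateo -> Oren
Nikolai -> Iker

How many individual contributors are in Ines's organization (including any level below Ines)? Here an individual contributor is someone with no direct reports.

The people in Ines's organization with no one reporting to them are Maeve, Mei, Ulf, Noor, Benno, Nikolai. That is 6.

6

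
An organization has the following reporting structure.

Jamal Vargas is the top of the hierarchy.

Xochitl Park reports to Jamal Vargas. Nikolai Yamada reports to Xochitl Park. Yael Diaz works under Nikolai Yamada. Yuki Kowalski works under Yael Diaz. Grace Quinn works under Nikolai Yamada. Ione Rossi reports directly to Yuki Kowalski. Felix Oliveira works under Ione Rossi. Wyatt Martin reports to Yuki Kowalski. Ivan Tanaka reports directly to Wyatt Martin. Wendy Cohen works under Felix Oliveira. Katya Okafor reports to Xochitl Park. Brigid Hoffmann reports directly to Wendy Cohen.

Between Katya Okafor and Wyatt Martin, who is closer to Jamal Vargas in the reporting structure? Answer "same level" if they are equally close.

Katya Okafor is 2 levels below Jamal Vargas; Wyatt Martin is 5. Katya Okafor is higher.

Katya Okafor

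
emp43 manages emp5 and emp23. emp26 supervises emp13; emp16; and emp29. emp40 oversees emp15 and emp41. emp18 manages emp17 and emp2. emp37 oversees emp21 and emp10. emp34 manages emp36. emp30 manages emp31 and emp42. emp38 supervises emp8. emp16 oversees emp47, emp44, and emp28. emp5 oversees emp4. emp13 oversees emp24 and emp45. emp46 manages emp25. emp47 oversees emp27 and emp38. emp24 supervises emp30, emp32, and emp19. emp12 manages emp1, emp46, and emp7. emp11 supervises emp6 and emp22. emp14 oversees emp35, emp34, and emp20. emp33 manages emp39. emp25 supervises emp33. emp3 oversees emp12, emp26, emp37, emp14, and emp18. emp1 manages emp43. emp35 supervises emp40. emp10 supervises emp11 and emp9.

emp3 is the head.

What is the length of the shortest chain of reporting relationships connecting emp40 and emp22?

emp40 is 3 levels below emp3, and emp22 is 4 levels below emp3 (their lowest common manager). The shortest path runs up from emp40 to emp3 and back down to emp22: 3 + 4 = 7 links.

7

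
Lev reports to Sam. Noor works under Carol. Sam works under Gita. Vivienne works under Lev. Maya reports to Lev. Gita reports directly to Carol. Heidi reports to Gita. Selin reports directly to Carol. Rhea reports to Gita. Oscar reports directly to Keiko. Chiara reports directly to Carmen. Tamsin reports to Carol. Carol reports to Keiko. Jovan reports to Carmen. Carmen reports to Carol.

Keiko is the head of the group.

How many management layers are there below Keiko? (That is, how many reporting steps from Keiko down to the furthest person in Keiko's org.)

The longest chain under Keiko runs Keiko → Carol → Gita → Sam → Lev → Vivienne, which is 5 levels below Keiko.

5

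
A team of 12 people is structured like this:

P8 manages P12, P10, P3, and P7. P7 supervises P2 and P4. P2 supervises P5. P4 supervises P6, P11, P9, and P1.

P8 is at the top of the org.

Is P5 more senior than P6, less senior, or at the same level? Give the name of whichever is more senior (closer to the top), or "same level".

same level

Both P5 and P6 are 3 levels below P8.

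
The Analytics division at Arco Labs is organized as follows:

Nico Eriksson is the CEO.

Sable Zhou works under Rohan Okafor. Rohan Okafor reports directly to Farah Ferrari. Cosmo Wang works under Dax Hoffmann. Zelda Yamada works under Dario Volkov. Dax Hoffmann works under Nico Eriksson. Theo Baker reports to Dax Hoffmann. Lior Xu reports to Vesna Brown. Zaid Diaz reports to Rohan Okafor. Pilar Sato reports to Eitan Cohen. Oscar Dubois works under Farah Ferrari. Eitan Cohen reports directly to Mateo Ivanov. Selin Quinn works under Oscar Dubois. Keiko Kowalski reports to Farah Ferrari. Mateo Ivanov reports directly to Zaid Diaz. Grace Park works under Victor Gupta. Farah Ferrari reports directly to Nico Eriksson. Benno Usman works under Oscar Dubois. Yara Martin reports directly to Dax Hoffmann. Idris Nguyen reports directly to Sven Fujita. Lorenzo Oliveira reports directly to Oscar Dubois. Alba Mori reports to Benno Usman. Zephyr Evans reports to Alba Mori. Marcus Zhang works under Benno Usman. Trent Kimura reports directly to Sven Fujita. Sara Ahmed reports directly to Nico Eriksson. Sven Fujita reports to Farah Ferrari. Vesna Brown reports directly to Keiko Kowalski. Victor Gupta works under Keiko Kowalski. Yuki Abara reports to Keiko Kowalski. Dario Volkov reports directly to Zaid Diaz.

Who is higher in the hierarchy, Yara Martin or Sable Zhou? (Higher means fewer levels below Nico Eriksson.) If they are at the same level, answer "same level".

Yara Martin is 2 levels below Nico Eriksson; Sable Zhou is 3. Yara Martin is higher.

Yara Martin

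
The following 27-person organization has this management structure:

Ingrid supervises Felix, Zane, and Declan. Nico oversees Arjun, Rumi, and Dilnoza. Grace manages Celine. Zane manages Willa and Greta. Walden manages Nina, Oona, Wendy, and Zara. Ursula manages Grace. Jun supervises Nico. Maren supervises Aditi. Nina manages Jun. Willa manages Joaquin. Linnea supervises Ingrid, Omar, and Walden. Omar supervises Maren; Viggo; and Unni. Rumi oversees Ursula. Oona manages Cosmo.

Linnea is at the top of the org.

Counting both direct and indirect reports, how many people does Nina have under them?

Nina directly manages Jun. Under Jun: Nico, Dilnoza, Arjun, Rumi, Ursula, Grace, Celine (7). That's 8 in total.

8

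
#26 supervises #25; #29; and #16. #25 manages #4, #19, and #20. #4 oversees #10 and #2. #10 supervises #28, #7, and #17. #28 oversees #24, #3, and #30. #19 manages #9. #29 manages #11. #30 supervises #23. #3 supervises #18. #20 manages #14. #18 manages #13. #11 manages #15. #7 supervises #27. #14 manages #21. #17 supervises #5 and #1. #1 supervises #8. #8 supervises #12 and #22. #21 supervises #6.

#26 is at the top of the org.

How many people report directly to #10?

3

#10 directly manages #28, #7, #17. That is 3 direct reports.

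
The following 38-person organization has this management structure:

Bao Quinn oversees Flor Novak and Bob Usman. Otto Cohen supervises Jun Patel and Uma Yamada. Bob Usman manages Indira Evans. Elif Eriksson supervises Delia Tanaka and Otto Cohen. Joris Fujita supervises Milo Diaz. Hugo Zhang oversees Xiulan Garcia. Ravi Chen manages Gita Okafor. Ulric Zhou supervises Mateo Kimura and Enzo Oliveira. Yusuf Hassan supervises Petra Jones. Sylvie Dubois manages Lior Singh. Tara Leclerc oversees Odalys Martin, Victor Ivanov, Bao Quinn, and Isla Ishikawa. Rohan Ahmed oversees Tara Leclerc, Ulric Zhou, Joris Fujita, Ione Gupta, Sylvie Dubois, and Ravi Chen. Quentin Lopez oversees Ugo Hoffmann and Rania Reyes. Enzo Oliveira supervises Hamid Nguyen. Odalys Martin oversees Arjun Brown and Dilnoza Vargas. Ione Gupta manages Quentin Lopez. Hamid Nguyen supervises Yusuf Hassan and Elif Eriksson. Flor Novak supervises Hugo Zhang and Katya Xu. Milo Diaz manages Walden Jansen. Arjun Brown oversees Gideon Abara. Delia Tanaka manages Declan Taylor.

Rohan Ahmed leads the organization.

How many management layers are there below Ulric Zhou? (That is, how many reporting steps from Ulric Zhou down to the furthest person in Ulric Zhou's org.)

The longest chain under Ulric Zhou runs Ulric Zhou → Enzo Oliveira → Hamid Nguyen → Elif Eriksson → Delia Tanaka → Declan Taylor, which is 5 levels below Ulric Zhou.

5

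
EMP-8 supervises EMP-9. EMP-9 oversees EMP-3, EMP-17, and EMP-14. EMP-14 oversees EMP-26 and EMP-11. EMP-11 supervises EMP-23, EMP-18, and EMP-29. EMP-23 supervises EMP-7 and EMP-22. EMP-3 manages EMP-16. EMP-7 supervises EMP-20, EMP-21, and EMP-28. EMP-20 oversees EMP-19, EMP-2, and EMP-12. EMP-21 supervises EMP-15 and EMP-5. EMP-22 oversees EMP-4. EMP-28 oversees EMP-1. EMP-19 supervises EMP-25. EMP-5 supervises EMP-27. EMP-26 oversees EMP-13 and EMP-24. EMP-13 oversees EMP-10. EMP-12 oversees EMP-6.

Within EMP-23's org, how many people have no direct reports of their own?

7

The people in EMP-23's organization with no one reporting to them are EMP-4, EMP-1, EMP-27, EMP-15, EMP-6, EMP-2, EMP-25. That is 7.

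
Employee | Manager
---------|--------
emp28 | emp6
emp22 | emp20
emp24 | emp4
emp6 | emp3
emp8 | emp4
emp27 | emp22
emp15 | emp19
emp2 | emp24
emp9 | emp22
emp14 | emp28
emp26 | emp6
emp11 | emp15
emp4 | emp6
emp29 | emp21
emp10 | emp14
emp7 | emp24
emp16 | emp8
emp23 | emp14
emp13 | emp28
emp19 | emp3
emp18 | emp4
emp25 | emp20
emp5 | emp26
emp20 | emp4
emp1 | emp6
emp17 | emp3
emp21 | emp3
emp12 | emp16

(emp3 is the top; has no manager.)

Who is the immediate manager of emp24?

emp24 reports directly to emp4.

emp4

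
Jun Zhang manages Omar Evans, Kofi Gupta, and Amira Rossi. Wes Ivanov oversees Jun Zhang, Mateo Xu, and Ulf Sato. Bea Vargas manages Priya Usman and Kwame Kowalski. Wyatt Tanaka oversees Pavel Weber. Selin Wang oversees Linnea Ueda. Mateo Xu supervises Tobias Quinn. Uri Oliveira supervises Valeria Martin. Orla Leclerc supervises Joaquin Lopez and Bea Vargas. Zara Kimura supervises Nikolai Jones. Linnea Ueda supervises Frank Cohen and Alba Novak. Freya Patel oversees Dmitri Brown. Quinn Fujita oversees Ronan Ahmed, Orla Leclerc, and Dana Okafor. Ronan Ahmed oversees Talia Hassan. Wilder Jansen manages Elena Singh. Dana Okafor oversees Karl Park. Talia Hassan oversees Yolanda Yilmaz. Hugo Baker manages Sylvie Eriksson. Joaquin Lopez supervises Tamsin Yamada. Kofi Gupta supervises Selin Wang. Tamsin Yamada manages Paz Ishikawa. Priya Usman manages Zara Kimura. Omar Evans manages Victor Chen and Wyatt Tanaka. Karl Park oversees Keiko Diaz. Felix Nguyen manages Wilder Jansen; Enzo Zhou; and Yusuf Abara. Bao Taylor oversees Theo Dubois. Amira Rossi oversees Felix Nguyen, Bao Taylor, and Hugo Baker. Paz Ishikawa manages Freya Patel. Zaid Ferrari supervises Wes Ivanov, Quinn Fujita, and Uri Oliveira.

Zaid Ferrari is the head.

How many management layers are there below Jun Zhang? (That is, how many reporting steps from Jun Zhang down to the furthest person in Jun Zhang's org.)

4

The longest chain under Jun Zhang runs Jun Zhang → Amira Rossi → Felix Nguyen → Wilder Jansen → Elena Singh, which is 4 levels below Jun Zhang.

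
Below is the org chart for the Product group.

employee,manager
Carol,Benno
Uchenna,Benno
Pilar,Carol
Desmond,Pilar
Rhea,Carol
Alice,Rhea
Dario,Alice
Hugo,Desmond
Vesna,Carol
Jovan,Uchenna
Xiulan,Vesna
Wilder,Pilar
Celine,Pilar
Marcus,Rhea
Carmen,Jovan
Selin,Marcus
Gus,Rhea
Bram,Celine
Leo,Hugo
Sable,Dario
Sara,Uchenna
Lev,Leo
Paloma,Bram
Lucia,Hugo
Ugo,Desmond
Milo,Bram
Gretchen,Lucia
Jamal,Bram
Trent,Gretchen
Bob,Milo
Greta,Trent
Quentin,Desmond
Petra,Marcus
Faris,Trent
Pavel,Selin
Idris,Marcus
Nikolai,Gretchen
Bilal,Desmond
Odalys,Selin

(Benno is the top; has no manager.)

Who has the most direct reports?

Desmond

Direct-report counts: Benno has 2; Uchenna has 2; Jovan has 1; Carol has 3; Vesna has 1; Rhea has 3; Marcus has 3; Selin has 2; Alice has 1; Dario has 1; Pilar has 3; Celine has 1; Bram has 3; Milo has 1; Desmond has 4; Hugo has 2; Lucia has 1; Gretchen has 2; Trent has 2; Leo has 1. The largest is 4, held by Desmond.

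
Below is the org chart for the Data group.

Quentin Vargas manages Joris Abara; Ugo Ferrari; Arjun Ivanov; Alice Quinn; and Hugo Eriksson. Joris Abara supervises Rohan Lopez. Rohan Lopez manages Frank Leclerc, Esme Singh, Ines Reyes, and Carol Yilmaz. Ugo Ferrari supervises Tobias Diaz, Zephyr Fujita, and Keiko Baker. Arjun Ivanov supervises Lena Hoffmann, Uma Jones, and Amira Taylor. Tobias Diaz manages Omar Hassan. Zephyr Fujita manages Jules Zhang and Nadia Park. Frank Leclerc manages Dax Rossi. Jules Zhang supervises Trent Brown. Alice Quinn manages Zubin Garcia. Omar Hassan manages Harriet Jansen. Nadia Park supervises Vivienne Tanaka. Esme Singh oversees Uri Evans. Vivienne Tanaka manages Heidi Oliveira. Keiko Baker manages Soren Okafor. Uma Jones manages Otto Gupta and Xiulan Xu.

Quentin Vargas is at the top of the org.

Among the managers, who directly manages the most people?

Direct-report counts: Quentin Vargas has 5; Alice Quinn has 1; Arjun Ivanov has 3; Uma Jones has 2; Ugo Ferrari has 3; Keiko Baker has 1; Zephyr Fujita has 2; Nadia Park has 1; Vivienne Tanaka has 1; Jules Zhang has 1; Tobias Diaz has 1; Omar Hassan has 1; Joris Abara has 1; Rohan Lopez has 4; Esme Singh has 1; Frank Leclerc has 1. The largest is 5, held by Quentin Vargas.

Quentin Vargas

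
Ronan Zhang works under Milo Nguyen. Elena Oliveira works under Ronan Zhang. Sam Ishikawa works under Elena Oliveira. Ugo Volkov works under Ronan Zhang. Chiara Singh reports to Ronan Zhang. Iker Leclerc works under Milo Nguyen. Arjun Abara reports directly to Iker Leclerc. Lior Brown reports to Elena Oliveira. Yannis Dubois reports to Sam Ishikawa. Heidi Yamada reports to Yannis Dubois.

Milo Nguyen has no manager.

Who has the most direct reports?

Ronan Zhang

Direct-report counts: Milo Nguyen has 2; Iker Leclerc has 1; Ronan Zhang has 3; Elena Oliveira has 2; Sam Ishikawa has 1; Yannis Dubois has 1. The largest is 3, held by Ronan Zhang.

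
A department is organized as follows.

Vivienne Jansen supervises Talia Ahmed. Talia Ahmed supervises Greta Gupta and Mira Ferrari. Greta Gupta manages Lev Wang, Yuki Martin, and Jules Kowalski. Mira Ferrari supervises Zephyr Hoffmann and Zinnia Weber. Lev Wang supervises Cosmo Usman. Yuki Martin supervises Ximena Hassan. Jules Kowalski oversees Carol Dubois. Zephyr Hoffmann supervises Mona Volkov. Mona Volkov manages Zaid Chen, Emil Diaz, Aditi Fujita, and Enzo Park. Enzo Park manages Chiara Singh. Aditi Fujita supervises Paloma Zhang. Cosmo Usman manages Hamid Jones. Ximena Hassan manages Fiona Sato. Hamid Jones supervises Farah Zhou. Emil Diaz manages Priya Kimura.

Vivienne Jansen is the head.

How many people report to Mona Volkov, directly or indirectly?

Mona Volkov directly manages Enzo Park, Aditi Fujita, Zaid Chen, Emil Diaz. Under Enzo Park: Chiara Singh (1). Under Aditi Fujita: Paloma Zhang (1). Zaid Chen has no reports. Under Emil Diaz: Priya Kimura (1). So Mona Volkov's organization is 4 direct reports plus everyone under them: 2 + 2 + 1 + 2 = 7.

7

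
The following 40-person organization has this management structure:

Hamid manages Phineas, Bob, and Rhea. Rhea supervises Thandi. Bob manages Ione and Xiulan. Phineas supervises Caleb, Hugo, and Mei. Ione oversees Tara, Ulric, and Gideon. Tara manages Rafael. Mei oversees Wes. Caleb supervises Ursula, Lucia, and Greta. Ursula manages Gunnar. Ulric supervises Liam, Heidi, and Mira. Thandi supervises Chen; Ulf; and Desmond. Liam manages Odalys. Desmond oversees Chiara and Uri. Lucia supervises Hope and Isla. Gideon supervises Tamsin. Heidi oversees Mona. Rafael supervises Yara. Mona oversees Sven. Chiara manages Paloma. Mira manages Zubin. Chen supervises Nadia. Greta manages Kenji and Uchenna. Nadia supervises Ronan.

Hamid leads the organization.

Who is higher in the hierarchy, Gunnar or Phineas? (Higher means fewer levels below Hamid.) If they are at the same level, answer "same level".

Gunnar is 4 levels below Hamid; Phineas is 1. Phineas is higher.

Phineas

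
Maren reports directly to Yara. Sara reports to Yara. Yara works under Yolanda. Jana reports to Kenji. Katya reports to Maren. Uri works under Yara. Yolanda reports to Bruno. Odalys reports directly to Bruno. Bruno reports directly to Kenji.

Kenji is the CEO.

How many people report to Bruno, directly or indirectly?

Bruno directly manages Yolanda, Odalys. Under Yolanda: Yara, Sara, Uri, Maren, Katya (5). Odalys has no reports. So Bruno's organization is 2 direct reports plus everyone under them: 6 + 1 = 7.

7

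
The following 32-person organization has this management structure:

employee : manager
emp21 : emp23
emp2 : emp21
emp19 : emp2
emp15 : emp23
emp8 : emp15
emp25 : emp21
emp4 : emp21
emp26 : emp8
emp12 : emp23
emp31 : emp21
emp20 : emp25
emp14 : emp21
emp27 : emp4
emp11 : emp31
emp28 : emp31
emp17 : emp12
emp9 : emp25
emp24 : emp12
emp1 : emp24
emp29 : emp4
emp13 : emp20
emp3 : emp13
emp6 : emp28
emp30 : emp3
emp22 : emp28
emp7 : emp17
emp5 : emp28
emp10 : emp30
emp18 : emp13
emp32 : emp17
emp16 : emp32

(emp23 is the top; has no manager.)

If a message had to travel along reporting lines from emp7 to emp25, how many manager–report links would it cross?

emp7 is 3 levels below emp23, and emp25 is 2 levels below emp23 (their lowest common manager). The shortest path runs up from emp7 to emp23 and back down to emp25: 3 + 2 = 5 links.

5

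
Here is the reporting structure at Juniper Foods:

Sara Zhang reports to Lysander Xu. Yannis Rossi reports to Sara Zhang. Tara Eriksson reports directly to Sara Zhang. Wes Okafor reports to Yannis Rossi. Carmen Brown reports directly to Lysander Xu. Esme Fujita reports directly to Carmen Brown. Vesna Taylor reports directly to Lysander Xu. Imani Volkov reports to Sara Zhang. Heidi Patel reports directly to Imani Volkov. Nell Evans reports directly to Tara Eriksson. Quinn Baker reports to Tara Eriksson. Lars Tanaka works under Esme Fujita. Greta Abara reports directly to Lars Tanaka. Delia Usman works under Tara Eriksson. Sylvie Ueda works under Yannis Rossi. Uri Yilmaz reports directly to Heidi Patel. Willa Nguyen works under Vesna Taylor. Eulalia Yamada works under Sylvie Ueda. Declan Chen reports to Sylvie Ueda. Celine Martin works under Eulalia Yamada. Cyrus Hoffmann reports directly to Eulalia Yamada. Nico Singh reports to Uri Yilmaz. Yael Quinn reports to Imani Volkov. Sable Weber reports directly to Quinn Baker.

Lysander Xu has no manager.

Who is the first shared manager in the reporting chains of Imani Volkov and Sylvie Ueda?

Sara Zhang

Imani Volkov's chain of managers is Sara Zhang, Lysander Xu. Sylvie Ueda's chain of managers is Yannis Rossi, Sara Zhang, Lysander Xu. The first manager that appears in both chains is Sara Zhang.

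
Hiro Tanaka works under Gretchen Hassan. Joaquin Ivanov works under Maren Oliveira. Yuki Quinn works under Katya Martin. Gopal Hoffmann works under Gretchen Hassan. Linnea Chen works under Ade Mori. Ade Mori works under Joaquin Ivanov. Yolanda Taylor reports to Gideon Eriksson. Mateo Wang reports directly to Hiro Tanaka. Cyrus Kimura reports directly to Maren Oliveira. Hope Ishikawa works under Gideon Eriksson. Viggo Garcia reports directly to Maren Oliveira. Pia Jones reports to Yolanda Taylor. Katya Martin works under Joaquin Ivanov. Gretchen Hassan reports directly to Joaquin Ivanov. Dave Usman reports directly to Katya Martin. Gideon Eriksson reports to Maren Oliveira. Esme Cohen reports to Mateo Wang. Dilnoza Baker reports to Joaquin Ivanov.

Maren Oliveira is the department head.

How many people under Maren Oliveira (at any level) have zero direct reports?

The people in Maren Oliveira's organization with no one reporting to them are Viggo Garcia, Cyrus Kimura, Dilnoza Baker, Linnea Chen, Esme Cohen, Gopal Hoffmann, Yuki Quinn, Dave Usman, Hope Ishikawa, Pia Jones. That is 10.

10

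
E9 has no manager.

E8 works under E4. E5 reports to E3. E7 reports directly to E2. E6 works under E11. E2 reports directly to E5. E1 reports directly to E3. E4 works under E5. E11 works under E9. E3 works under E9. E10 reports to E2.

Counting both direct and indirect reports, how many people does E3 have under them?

E3 directly manages E5, E1. Under E5: E2, E10, E7, E4, E8 (5). E1 has no reports. So E3's organization is 2 direct reports plus everyone under them: 6 + 1 = 7.

7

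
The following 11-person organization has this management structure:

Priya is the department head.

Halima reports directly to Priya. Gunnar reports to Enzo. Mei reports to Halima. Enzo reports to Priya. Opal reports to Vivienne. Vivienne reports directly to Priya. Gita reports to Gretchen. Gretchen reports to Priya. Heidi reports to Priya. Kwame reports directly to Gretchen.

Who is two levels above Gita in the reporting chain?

Gita reports to Gretchen, and Gretchen reports to Priya. So Gita's skip-level manager is Priya.

Priya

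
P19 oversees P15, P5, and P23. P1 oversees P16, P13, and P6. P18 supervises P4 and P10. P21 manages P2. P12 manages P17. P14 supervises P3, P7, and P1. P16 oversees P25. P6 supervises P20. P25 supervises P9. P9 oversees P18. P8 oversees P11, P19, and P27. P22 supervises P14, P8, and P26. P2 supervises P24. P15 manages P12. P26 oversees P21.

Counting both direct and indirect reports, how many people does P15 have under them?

2

P15 directly manages P12. Under P12: P17 (1). That's 2 in total.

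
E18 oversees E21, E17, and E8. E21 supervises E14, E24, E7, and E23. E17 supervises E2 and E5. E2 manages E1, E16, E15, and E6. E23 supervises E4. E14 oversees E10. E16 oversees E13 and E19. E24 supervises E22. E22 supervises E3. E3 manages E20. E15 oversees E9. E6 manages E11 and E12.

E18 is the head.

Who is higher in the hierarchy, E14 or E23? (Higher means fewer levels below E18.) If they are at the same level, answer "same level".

same level

Both E14 and E23 are 2 levels below E18.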